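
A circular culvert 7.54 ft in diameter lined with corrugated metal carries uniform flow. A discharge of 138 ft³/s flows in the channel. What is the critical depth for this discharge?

y_c = 2.97 ft

At critical depth, Q² T / (g A³) = 1, i.e. A³/T = Q²/g = 138²/32.2 = 591.4.
Trying y = 2.17 ft: A³/T = 176.1 — low.
Trying y = 2.97 ft: A³/T = 592 — close enough.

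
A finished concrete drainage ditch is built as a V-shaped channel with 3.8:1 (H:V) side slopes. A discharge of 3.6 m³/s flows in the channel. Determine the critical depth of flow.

At critical depth, Q² T / (g A³) = 1, i.e. A³/T = Q²/g = 3.6²/9.81 = 1.321.
Try y = 0.583 m: A³/T = 0.4863 — too small.
Try y = 0.835 m: A³/T = 2.931 — too large.
Try y = 0.712 m: A³/T = 1.321 — matches.

y_c = 0.712 m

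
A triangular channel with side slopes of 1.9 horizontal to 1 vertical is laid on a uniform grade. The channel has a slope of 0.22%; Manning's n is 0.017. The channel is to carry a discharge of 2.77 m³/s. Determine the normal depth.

Manning's equation rearranged: A R^(2/3) = nQ / (1·√S) = 0.017 × 2.77 / (√0.0022) = 1.004.
At y = 0.841 m: A R^(2/3) = 0.6952 — low.
At y = 1.06 m: A R^(2/3) = 1.289 — high.
At y = 0.965 m: A R^(2/3) = 1.003 — matches.

y_n = 0.965 m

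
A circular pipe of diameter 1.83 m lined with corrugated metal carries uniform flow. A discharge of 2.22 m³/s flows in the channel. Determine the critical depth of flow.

y_c = 0.722 m

At critical depth, Q² T / (g A³) = 1, i.e. A³/T = Q²/g = 2.22²/9.81 = 0.5024.
Trying y = 0.826 m: A³/T = 0.8405 — too large.
Trying y = 0.607 m: A³/T = 0.2571 — too small.
Trying y = 0.722 m: A³/T = 0.5017 — close enough.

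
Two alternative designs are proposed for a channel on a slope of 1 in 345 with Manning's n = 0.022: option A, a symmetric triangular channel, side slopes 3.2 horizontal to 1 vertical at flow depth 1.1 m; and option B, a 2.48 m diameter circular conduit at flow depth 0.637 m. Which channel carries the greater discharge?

Channel A: For a triangular section with side slope z = 3.2: A = zy² = 3.2×1.1² = 3.872 m²; P = 2y√(1+z²) = 2×1.1×3.353 = 7.376 m. Hydraulic radius R = A/P = 3.872/7.376 = 0.525 m. Q_A = (1/0.022)·3.872·0.525^(2/3)·√0.002899 = 6.166 m³/s.
Channel B: For a circular section of diameter D = 2.48 m at depth y = 0.637 m, the central angle is θ = 2 arccos(1 − 2y/D) = 2.126 rad. Then A = (D²/8)(θ − sin θ) = 0.981 m² and P = Dθ/2 = 2.636 m. Hydraulic radius R = A/P = 0.981/2.636 = 0.3722 m. Q_B = (1/0.022)·0.981·0.3722^(2/3)·√0.002899 = 1.242 m³/s.
Q_A = 6.166 m³/s vs Q_B = 1.242 m³/s, so channel A carries more.

channel A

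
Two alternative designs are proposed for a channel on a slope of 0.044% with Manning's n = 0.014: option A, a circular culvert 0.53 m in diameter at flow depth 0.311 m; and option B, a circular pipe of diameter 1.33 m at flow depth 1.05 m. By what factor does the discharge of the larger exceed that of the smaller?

17.3

Channel A: For a circular section of diameter D = 0.53 m at depth y = 0.311 m, the central angle is θ = 2 arccos(1 − 2y/D) = 3.491 rad. Then A = (D²/8)(θ − sin θ) = 0.1346 m² and P = Dθ/2 = 0.925 m. Hydraulic radius R = A/P = 0.1346/0.925 = 0.1455 m. Q_A = (1/0.014)·0.1346·0.1455^(2/3)·√0.00044 = 0.05577 m³/s.
Channel B: For a circular section of diameter D = 1.33 m at depth y = 1.05 m, the central angle is θ = 2 arccos(1 − 2y/D) = 4.376 rad. Then A = (D²/8)(θ − sin θ) = 1.176 m² and P = Dθ/2 = 2.91 m. Hydraulic radius R = A/P = 1.176/2.91 = 0.4042 m. Q_B = (1/0.014)·1.176·0.4042^(2/3)·√0.00044 = 0.9637 m³/s.
The larger discharge is 0.9637 m³/s and the smaller is 0.05577 m³/s; the ratio is 17.3.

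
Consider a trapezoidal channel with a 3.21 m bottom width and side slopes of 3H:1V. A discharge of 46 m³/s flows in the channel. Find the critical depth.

y_c = 1.71 m

At critical depth, Q² T / (g A³) = 1, i.e. A³/T = Q²/g = 46²/9.81 = 215.7.
Trying y = 2.14 m: A³/T = 545.3 — too large.
Trying y = 1.33 m: A³/T = 78.47 — too small.
Trying y = 1.71 m: A³/T = 215.3 — ≈ 215.7.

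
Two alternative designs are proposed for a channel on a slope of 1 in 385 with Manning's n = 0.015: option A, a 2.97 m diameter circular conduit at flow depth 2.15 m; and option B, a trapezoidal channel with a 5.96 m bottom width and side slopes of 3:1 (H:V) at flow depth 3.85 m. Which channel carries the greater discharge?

Channel A: For a circular section of diameter D = 2.97 m at depth y = 2.15 m, the central angle is θ = 2 arccos(1 − 2y/D) = 4.07 rad. Then A = (D²/8)(θ − sin θ) = 5.371 m² and P = Dθ/2 = 6.044 m. Hydraulic radius R = A/P = 5.371/6.044 = 0.8886 m. Q_A = (1/0.015)·5.371·0.8886^(2/3)·√0.002597 = 16.87 m³/s.
Channel B: With bottom width b = 5.96 m and side slope z = 3: A = (b + zy)y = (5.96 + 3×3.85)×3.85 = 67.41 m²; P = b + 2y√(1+z²) = 5.96 + 2×3.85×3.162 = 30.31 m. Hydraulic radius R = A/P = 67.41/30.31 = 2.224 m. Q_B = (1/0.015)·67.41·2.224^(2/3)·√0.002597 = 390.3 m³/s.
Q_A = 16.87 m³/s vs Q_B = 390.3 m³/s, so channel B carries more.

channel B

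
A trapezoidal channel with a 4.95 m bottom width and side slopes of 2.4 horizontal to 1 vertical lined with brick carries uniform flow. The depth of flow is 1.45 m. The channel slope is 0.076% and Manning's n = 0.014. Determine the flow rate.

Q = 23.7 m³/s

With bottom width b = 4.95 m and side slope z = 2.4: A = (b + zy)y = (4.95 + 2.4×1.45)×1.45 = 12.22 m²; P = b + 2y√(1+z²) = 4.95 + 2×1.45×2.6 = 12.49 m.
Hydraulic radius R = A/P = 12.22/12.49 = 0.9787 m.
Manning's equation: Q = (1/n) A R^(2/3) S^(1/2) = (1/0.014) × 12.22 × 0.9787^(2/3) × 0.00076^(1/2) = 23.7 m³/s.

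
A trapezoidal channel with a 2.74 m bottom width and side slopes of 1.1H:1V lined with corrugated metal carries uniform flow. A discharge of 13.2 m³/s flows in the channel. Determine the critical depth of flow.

At critical depth, Q² T / (g A³) = 1, i.e. A³/T = Q²/g = 13.2²/9.81 = 17.76.
Trying y = 0.809 m: A³/T = 5.603 — short.
Trying y = 1.35 m: A³/T = 32.5 — over.
Trying y = 1.14 m: A³/T = 17.99 — ≈ 17.76.

y_c = 1.14 m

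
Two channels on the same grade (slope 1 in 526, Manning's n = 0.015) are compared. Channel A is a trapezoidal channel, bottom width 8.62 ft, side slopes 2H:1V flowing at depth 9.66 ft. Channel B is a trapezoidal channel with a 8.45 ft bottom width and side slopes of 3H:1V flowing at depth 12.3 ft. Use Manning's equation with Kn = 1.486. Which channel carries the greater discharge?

channel B

Channel A: With bottom width b = 8.62 ft and side slope z = 2: A = (b + zy)y = (8.62 + 2×9.66)×9.66 = 269.9 ft²; P = b + 2y√(1+z²) = 8.62 + 2×9.66×2.236 = 51.82 ft. Hydraulic radius R = A/P = 269.9/51.82 = 5.208 ft. Q_A = (1.486/0.015)·269.9·5.208^(2/3)·√0.001901 = 3503 ft³/s.
Channel B: With bottom width b = 8.45 ft and side slope z = 3: A = (b + zy)y = (8.45 + 3×12.3)×12.3 = 557.8 ft²; P = b + 2y√(1+z²) = 8.45 + 2×12.3×3.162 = 86.24 ft. Hydraulic radius R = A/P = 557.8/86.24 = 6.468 ft. Q_B = (1.486/0.015)·557.8·6.468^(2/3)·√0.001901 = 8364 ft³/s.
Q_A = 3503 ft³/s vs Q_B = 8364 ft³/s, so channel B carries more.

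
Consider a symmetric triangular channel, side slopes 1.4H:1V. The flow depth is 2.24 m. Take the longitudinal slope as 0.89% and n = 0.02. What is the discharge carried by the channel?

For a triangular section with side slope z = 1.4: A = zy² = 1.4×2.24² = 7.025 m²; P = 2y√(1+z²) = 2×2.24×1.72 = 7.708 m.
Hydraulic radius R = A/P = 7.025/7.708 = 0.9114 m.
Manning's equation: Q = (1/n) A R^(2/3) S^(1/2) = (1/0.02) × 7.025 × 0.9114^(2/3) × 0.0089^(1/2) = 31.1 m³/s.

Q = 31.1 m³/s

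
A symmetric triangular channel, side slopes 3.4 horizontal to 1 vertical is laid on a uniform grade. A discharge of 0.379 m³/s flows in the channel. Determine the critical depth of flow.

At critical depth, Q² T / (g A³) = 1, i.e. A³/T = Q²/g = 0.379²/9.81 = 0.01464.
Try y = 0.336 m: A³/T = 0.02475 — too large.
Try y = 0.303 m: A³/T = 0.01476 — matches.

y_c = 0.303 m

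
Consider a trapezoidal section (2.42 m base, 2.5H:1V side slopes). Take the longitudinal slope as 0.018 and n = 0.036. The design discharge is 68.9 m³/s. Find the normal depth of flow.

Manning's equation rearranged: A R^(2/3) = nQ / (1·√S) = 0.036 × 68.9 / (√0.018) = 18.49.
Trying y = 1.53 m: A R^(2/3) = 8.883 — short.
Trying y = 2.13 m: A R^(2/3) = 18.5 — close enough.

y_n = 2.13 m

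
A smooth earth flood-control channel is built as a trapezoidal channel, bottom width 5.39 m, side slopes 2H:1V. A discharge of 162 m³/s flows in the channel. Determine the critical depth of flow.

At critical depth, Q² T / (g A³) = 1, i.e. A³/T = Q²/g = 162²/9.81 = 2675.
Try y = 2.69 m: A³/T = 1506 — short.
Try y = 3.87 m: A³/T = 6286 — over.
Try y = 3.12 m: A³/T = 2673 — matches.

y_c = 3.12 m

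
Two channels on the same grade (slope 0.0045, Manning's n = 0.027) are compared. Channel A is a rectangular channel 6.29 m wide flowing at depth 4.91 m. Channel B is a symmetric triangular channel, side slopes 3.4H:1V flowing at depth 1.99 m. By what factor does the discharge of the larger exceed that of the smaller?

Channel A: Flow area A = b·y = 6.29 × 4.91 = 30.88 m². Wetted perimeter P = b + 2y = 6.29 + 2×4.91 = 16.11 m. Hydraulic radius R = A/P = 30.88/16.11 = 1.917 m. Q_A = (1/0.027)·30.88·1.917^(2/3)·√0.0045 = 118.4 m³/s.
Channel B: For a triangular section with side slope z = 3.4: A = zy² = 3.4×1.99² = 13.46 m²; P = 2y√(1+z²) = 2×1.99×3.544 = 14.11 m. Hydraulic radius R = A/P = 13.46/14.11 = 0.9546 m. Q_B = (1/0.027)·13.46·0.9546^(2/3)·√0.0045 = 32.43 m³/s.
The larger discharge is 118.4 m³/s and the smaller is 32.43 m³/s; the ratio is 3.65.

3.65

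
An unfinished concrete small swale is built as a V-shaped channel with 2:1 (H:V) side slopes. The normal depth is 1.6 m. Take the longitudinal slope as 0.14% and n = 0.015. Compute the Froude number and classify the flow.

subcritical

For a triangular section with side slope z = 2: A = zy² = 2×1.6² = 5.12 m²; P = 2y√(1+z²) = 2×1.6×2.236 = 7.155 m.
Hydraulic radius R = A/P = 5.12/7.155 = 0.7155 m.
V = (1/n) R^(2/3) √S = (1/0.015) × 0.7155^(2/3) × √0.0014 = 1.996 m/s. Hydraulic depth D_h = A/T = 5.12/6.4 = 0.8 m.
Froude number Fr = V/√(g·D_h) = 1.996/√(9.81×0.8) = 0.712, which is less than 1, so the flow is subcritical.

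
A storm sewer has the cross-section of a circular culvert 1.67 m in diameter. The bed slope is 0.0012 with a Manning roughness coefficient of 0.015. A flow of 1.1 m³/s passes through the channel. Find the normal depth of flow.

y_n = 0.723 m

Manning's equation rearranged: A R^(2/3) = nQ / (1·√S) = 0.015 × 1.1 / (√0.0012) = 0.4763.
Trying y = 0.574 m: A R^(2/3) = 0.3109 — short.
Trying y = 0.856 m: A R^(2/3) = 0.638 — over.
Trying y = 0.723 m: A R^(2/3) = 0.4758 — ≈ 0.4763.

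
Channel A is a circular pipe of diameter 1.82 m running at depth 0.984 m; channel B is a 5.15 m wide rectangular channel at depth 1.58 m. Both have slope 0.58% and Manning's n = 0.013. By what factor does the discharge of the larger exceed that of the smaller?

9.15

Channel A: For a circular section of diameter D = 1.82 m at depth y = 0.984 m, the central angle is θ = 2 arccos(1 − 2y/D) = 3.304 rad. Then A = (D²/8)(θ − sin θ) = 1.435 m² and P = Dθ/2 = 3.007 m. Hydraulic radius R = A/P = 1.435/3.007 = 0.4773 m. Q_A = (1/0.013)·1.435·0.4773^(2/3)·√0.0058 = 5.136 m³/s.
Channel B: Flow area A = b·y = 5.15 × 1.58 = 8.137 m². Wetted perimeter P = b + 2y = 5.15 + 2×1.58 = 8.31 m. Hydraulic radius R = A/P = 8.137/8.31 = 0.9792 m. Q_B = (1/0.013)·8.137·0.9792^(2/3)·√0.0058 = 47 m³/s.
The larger discharge is 47 m³/s and the smaller is 5.136 m³/s; the ratio is 9.15.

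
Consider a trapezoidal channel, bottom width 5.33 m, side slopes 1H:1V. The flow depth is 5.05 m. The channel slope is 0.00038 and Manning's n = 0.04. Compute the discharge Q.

With bottom width b = 5.33 m and side slope z = 1: A = (b + zy)y = (5.33 + 1×5.05)×5.05 = 52.42 m²; P = b + 2y√(1+z²) = 5.33 + 2×5.05×1.414 = 19.61 m.
Hydraulic radius R = A/P = 52.42/19.61 = 2.673 m.
Manning's equation: Q = (1/n) A R^(2/3) S^(1/2) = (1/0.04) × 52.42 × 2.673^(2/3) × 0.00038^(1/2) = 49.2 m³/s.

Q = 49.2 m³/s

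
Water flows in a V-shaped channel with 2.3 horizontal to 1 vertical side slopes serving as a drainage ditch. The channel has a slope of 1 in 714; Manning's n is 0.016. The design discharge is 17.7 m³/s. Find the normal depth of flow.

Manning's equation rearranged: A R^(2/3) = nQ / (1·√S) = 0.016 × 17.7 / (√0.001401) = 7.567.
At y = 2.43 m: A R^(2/3) = 14.6 — too large.
At y = 1.9 m: A R^(2/3) = 7.574 — ≈ 7.567.

y_n = 1.9 m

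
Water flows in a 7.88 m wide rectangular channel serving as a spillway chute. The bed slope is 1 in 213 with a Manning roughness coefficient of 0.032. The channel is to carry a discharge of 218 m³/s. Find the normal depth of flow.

Manning's equation rearranged: A R^(2/3) = nQ / (1·√S) = 0.032 × 218 / (√0.004695) = 101.8.
At y = 4.99 m: A R^(2/3) = 66.55 — too small.
At y = 7.93 m: A R^(2/3) = 119.1 — too large.
At y = 6.98 m: A R^(2/3) = 101.8 — ≈ 101.8.

y_n = 6.98 m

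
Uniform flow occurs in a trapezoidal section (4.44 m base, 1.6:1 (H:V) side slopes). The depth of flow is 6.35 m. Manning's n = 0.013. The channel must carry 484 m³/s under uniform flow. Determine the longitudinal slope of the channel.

S = 0.000951

With bottom width b = 4.44 m and side slope z = 1.6: A = (b + zy)y = (4.44 + 1.6×6.35)×6.35 = 92.71 m²; P = b + 2y√(1+z²) = 4.44 + 2×6.35×1.887 = 28.4 m.
Hydraulic radius R = A/P = 92.71/28.4 = 3.264 m.
From Manning's equation, S = [nQ / (1 A R^(2/3))]² = [0.013 × 484 / (1 × 92.71 × 3.264^(2/3))]² = 0.000951.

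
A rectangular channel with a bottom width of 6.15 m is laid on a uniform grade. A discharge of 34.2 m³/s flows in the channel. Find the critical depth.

For a rectangular channel, critical depth y_c = (q²/g)^(1/3) where q = Q/b = 34.2/6.15 = 5.561 m²/s.
So y_c = (5.561²/9.81)^(1/3) = 1.47 m.

y_c = 1.47 m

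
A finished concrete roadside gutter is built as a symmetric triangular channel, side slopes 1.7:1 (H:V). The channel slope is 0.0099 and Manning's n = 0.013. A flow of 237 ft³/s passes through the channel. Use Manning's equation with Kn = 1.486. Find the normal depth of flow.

y_n = 3.16 ft

Manning's equation rearranged: A R^(2/3) = nQ / (1.486·√S) = 0.013 × 237 / (1.486 × √0.0099) = 20.84.
Trying y = 2.49 ft: A R^(2/3) = 11.05 — short.
Trying y = 3.57 ft: A R^(2/3) = 28.88 — over.
Trying y = 3.16 ft: A R^(2/3) = 20.86 — ≈ 20.84.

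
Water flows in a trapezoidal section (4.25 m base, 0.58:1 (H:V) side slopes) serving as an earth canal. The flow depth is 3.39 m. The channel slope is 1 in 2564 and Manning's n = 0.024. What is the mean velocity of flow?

V = 1.19 m/s

With bottom width b = 4.25 m and side slope z = 0.58: A = (b + zy)y = (4.25 + 0.58×3.39)×3.39 = 21.07 m²; P = b + 2y√(1+z²) = 4.25 + 2×3.39×1.156 = 12.09 m.
Hydraulic radius R = A/P = 21.07/12.09 = 1.743 m.
From Manning's equation, V = (1/n) R^(2/3) S^(1/2) = (1/0.024) × 1.743^(2/3) × 0.00039^(1/2) = 1.19 m/s.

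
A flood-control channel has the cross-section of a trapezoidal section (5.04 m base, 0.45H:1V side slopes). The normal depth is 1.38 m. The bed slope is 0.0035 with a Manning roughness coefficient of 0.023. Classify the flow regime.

subcritical

With bottom width b = 5.04 m and side slope z = 0.45: A = (b + zy)y = (5.04 + 0.45×1.38)×1.38 = 7.812 m²; P = b + 2y√(1+z²) = 5.04 + 2×1.38×1.097 = 8.067 m.
Hydraulic radius R = A/P = 7.812/8.067 = 0.9685 m.
V = (1/n) R^(2/3) √S = (1/0.023) × 0.9685^(2/3) × √0.0035 = 2.518 m/s. Hydraulic depth D_h = A/T = 7.812/6.282 = 1.244 m.
Froude number Fr = V/√(g·D_h) = 2.518/√(9.81×1.244) = 0.721, which is less than 1, so the flow is subcritical.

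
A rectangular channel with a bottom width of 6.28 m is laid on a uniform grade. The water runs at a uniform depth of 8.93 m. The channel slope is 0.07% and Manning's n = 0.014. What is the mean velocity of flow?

Flow area A = b·y = 6.28 × 8.93 = 56.08 m². Wetted perimeter P = b + 2y = 6.28 + 2×8.93 = 24.14 m.
Hydraulic radius R = A/P = 56.08/24.14 = 2.323 m.
From Manning's equation, V = (1/n) R^(2/3) S^(1/2) = (1/0.014) × 2.323^(2/3) × 0.0007^(1/2) = 3.31 m/s.

V = 3.31 m/s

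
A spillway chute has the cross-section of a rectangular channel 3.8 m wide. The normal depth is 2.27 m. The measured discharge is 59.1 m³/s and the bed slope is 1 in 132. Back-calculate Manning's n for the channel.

n = 0.013

Flow area A = b·y = 3.8 × 2.27 = 8.626 m². Wetted perimeter P = b + 2y = 3.8 + 2×2.27 = 8.34 m.
Hydraulic radius R = A/P = 8.626/8.34 = 1.034 m.
Rearranging Manning's equation: n = (1/Q) A R^(2/3) S^(1/2) = (1/59.1) × 8.626 × 1.034^(2/3) × √0.007576 = 0.013.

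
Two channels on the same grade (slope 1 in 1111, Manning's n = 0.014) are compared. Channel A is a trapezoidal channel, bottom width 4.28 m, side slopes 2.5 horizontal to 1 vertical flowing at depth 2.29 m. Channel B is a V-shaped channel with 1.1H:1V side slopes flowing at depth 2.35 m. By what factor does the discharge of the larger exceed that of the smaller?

5.13

Channel A: With bottom width b = 4.28 m and side slope z = 2.5: A = (b + zy)y = (4.28 + 2.5×2.29)×2.29 = 22.91 m²; P = b + 2y√(1+z²) = 4.28 + 2×2.29×2.693 = 16.61 m. Hydraulic radius R = A/P = 22.91/16.61 = 1.379 m. Q_A = (1/0.014)·22.91·1.379^(2/3)·√0.0009001 = 60.84 m³/s.
Channel B: For a triangular section with side slope z = 1.1: A = zy² = 1.1×2.35² = 6.075 m²; P = 2y√(1+z²) = 2×2.35×1.487 = 6.987 m. Hydraulic radius R = A/P = 6.075/6.987 = 0.8694 m. Q_B = (1/0.014)·6.075·0.8694^(2/3)·√0.0009001 = 11.86 m³/s.
The larger discharge is 60.84 m³/s and the smaller is 11.86 m³/s; the ratio is 5.13.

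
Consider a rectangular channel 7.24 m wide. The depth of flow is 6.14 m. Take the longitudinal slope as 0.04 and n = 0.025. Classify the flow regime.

supercritical

Flow area A = b·y = 7.24 × 6.14 = 44.45 m². Wetted perimeter P = b + 2y = 7.24 + 2×6.14 = 19.52 m.
Hydraulic radius R = A/P = 44.45/19.52 = 2.277 m.
V = (1/n) R^(2/3) √S = (1/0.025) × 2.277^(2/3) × √0.04 = 13.85 m/s. Hydraulic depth D_h = A/T = 44.45/7.24 = 6.14 m.
Froude number Fr = V/√(g·D_h) = 13.85/√(9.81×6.14) = 1.78, which is greater than 1, so the flow is supercritical.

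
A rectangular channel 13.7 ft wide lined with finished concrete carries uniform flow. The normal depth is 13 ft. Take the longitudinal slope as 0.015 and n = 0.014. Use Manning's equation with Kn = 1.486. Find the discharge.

Q = 6300 ft³/s

Flow area A = b·y = 13.7 × 13 = 178.1 ft². Wetted perimeter P = b + 2y = 13.7 + 2×13 = 39.7 ft.
Hydraulic radius R = A/P = 178.1/39.7 = 4.486 ft.
Manning's equation: Q = (1.486/n) A R^(2/3) S^(1/2) = (1.486/0.014) × 178.1 × 4.486^(2/3) × 0.015^(1/2) = 6300 ft³/s.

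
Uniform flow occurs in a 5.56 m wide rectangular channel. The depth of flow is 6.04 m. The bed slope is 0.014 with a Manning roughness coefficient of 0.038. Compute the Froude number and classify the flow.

Flow area A = b·y = 5.56 × 6.04 = 33.58 m². Wetted perimeter P = b + 2y = 5.56 + 2×6.04 = 17.64 m.
Hydraulic radius R = A/P = 33.58/17.64 = 1.904 m.
V = (1/n) R^(2/3) √S = (1/0.038) × 1.904^(2/3) × √0.014 = 4.783 m/s. Hydraulic depth D_h = A/T = 33.58/5.56 = 6.04 m.
Froude number Fr = V/√(g·D_h) = 4.783/√(9.81×6.04) = 0.621, which is less than 1, so the flow is subcritical.

subcritical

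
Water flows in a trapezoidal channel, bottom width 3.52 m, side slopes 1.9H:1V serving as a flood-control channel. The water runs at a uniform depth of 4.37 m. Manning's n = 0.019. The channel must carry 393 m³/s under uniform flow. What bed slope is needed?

S = 0.00681

With bottom width b = 3.52 m and side slope z = 1.9: A = (b + zy)y = (3.52 + 1.9×4.37)×4.37 = 51.67 m²; P = b + 2y√(1+z²) = 3.52 + 2×4.37×2.147 = 22.29 m.
Hydraulic radius R = A/P = 51.67/22.29 = 2.318 m.
From Manning's equation, S = [nQ / (1 A R^(2/3))]² = [0.019 × 393 / (1 × 51.67 × 2.318^(2/3))]² = 0.00681.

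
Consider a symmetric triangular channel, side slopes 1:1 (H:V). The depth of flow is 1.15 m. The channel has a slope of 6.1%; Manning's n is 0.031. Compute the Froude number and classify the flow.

For a triangular section with side slope z = 1: A = zy² = 1×1.15² = 1.322 m²; P = 2y√(1+z²) = 2×1.15×1.414 = 3.253 m.
Hydraulic radius R = A/P = 1.322/3.253 = 0.4066 m.
V = (1/n) R^(2/3) √S = (1/0.031) × 0.4066^(2/3) × √0.061 = 4.373 m/s. Hydraulic depth D_h = A/T = 1.322/2.3 = 0.575 m.
Froude number Fr = V/√(g·D_h) = 4.373/√(9.81×0.575) = 1.84, which is greater than 1, so the flow is supercritical.

supercritical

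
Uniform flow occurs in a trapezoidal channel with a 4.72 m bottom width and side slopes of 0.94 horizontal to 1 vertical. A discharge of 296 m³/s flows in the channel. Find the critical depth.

y_c = 5.25 m

At critical depth, Q² T / (g A³) = 1, i.e. A³/T = Q²/g = 296²/9.81 = 8931.
At y = 4.38 m: A³/T = 4477 — low.
At y = 5.77 m: A³/T = 12880 — high.
At y = 5.25 m: A³/T = 8926 — ≈ 8931.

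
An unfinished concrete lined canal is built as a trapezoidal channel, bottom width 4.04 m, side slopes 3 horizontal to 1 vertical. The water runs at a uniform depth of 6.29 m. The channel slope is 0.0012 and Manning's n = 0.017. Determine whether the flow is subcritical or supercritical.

With bottom width b = 4.04 m and side slope z = 3: A = (b + zy)y = (4.04 + 3×6.29)×6.29 = 144.1 m²; P = b + 2y√(1+z²) = 4.04 + 2×6.29×3.162 = 43.82 m.
Hydraulic radius R = A/P = 144.1/43.82 = 3.288 m.
V = (1/n) R^(2/3) √S = (1/0.017) × 3.288^(2/3) × √0.0012 = 4.506 m/s. Hydraulic depth D_h = A/T = 144.1/41.78 = 3.449 m.
Froude number Fr = V/√(g·D_h) = 4.506/√(9.81×3.449) = 0.775, which is less than 1, so the flow is subcritical.

subcritical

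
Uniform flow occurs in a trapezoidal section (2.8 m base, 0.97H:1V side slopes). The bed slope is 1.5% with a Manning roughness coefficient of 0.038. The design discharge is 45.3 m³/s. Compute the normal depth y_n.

Manning's equation rearranged: A R^(2/3) = nQ / (1·√S) = 0.038 × 45.3 / (√0.015) = 14.06.
Trying y = 1.64 m: A R^(2/3) = 7.091 — low.
Trying y = 2.58 m: A R^(2/3) = 16.87 — high.
Trying y = 2.35 m: A R^(2/3) = 14.05 — matches.

y_n = 2.35 m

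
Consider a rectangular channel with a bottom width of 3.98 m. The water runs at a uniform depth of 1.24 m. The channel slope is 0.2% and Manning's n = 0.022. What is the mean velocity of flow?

V = 1.7 m/s

Flow area A = b·y = 3.98 × 1.24 = 4.935 m². Wetted perimeter P = b + 2y = 3.98 + 2×1.24 = 6.46 m.
Hydraulic radius R = A/P = 4.935/6.46 = 0.764 m.
From Manning's equation, V = (1/n) R^(2/3) S^(1/2) = (1/0.022) × 0.764^(2/3) × 0.002^(1/2) = 1.7 m/s.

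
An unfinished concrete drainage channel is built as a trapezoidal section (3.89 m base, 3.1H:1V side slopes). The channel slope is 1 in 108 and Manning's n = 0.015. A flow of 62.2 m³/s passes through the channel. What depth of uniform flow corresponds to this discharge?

y_n = 1.34 m

Manning's equation rearranged: A R^(2/3) = nQ / (1·√S) = 0.015 × 62.2 / (√0.009259) = 9.696.
Trying y = 1.55 m: A R^(2/3) = 13.15 — too large.
Trying y = 1.13 m: A R^(2/3) = 6.85 — too small.
Trying y = 1.34 m: A R^(2/3) = 9.704 — matches.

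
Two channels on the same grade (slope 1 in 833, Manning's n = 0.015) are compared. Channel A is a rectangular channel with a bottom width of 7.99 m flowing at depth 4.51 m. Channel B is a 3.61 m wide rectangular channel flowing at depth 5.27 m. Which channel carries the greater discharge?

Channel A: Flow area A = b·y = 7.99 × 4.51 = 36.03 m². Wetted perimeter P = b + 2y = 7.99 + 2×4.51 = 17.01 m. Hydraulic radius R = A/P = 36.03/17.01 = 2.118 m. Q_A = (1/0.015)·36.03·2.118^(2/3)·√0.0012 = 137.3 m³/s.
Channel B: Flow area A = b·y = 3.61 × 5.27 = 19.02 m². Wetted perimeter P = b + 2y = 3.61 + 2×5.27 = 14.15 m. Hydraulic radius R = A/P = 19.02/14.15 = 1.345 m. Q_B = (1/0.015)·19.02·1.345^(2/3)·√0.0012 = 53.53 m³/s.
Q_A = 137.3 m³/s vs Q_B = 53.53 m³/s, so channel A carries more.

channel A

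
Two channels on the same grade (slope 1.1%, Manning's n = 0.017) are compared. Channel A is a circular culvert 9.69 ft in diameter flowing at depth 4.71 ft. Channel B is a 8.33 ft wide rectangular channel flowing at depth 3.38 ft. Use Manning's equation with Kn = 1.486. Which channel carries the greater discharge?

Channel A: For a circular section of diameter D = 9.69 ft at depth y = 4.71 ft, the central angle is θ = 2 arccos(1 − 2y/D) = 3.086 rad. Then A = (D²/8)(θ − sin θ) = 35.56 ft² and P = Dθ/2 = 14.95 ft. Hydraulic radius R = A/P = 35.56/14.95 = 2.379 ft. Q_A = (1.486/0.017)·35.56·2.379^(2/3)·√0.011 = 581 ft³/s.
Channel B: Flow area A = b·y = 8.33 × 3.38 = 28.16 ft². Wetted perimeter P = b + 2y = 8.33 + 2×3.38 = 15.09 ft. Hydraulic radius R = A/P = 28.16/15.09 = 1.866 ft. Q_B = (1.486/0.017)·28.16·1.866^(2/3)·√0.011 = 391.2 ft³/s.
Q_A = 581 ft³/s vs Q_B = 391.2 ft³/s, so channel A carries more.

channel A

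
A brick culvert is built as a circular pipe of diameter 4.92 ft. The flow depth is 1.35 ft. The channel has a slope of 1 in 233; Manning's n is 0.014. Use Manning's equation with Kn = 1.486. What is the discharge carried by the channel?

For a circular section of diameter D = 4.92 ft at depth y = 1.35 ft, the central angle is θ = 2 arccos(1 − 2y/D) = 2.205 rad. Then A = (D²/8)(θ − sin θ) = 4.236 ft² and P = Dθ/2 = 5.425 ft.
Hydraulic radius R = A/P = 4.236/5.425 = 0.7808 ft.
Manning's equation: Q = (1.486/n) A R^(2/3) S^(1/2) = (1.486/0.014) × 4.236 × 0.7808^(2/3) × 0.004292^(1/2) = 25 ft³/s.

Q = 25 ft³/s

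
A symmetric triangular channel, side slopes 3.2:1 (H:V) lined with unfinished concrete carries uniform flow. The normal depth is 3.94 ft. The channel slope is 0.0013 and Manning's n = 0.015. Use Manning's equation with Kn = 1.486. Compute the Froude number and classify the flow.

For a triangular section with side slope z = 3.2: A = zy² = 3.2×3.94² = 49.68 ft²; P = 2y√(1+z²) = 2×3.94×3.353 = 26.42 ft.
Hydraulic radius R = A/P = 49.68/26.42 = 1.88 ft.
V = (1.486/n) R^(2/3) √S = (1.486/0.015) × 1.88^(2/3) × √0.0013 = 5.442 ft/s. Hydraulic depth D_h = A/T = 49.68/25.22 = 1.97 ft.
Froude number Fr = V/√(g·D_h) = 5.442/√(32.2×1.97) = 0.683, which is less than 1, so the flow is subcritical.

subcritical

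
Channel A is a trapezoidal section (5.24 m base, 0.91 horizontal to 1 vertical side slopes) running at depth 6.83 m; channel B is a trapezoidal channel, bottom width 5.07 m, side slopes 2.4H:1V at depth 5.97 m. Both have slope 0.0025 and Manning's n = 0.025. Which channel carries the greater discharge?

Channel A: With bottom width b = 5.24 m and side slope z = 0.91: A = (b + zy)y = (5.24 + 0.91×6.83)×6.83 = 78.24 m²; P = b + 2y√(1+z²) = 5.24 + 2×6.83×1.352 = 23.71 m. Hydraulic radius R = A/P = 78.24/23.71 = 3.3 m. Q_A = (1/0.025)·78.24·3.3^(2/3)·√0.0025 = 346.8 m³/s.
Channel B: With bottom width b = 5.07 m and side slope z = 2.4: A = (b + zy)y = (5.07 + 2.4×5.97)×5.97 = 115.8 m²; P = b + 2y√(1+z²) = 5.07 + 2×5.97×2.6 = 36.11 m. Hydraulic radius R = A/P = 115.8/36.11 = 3.207 m. Q_B = (1/0.025)·115.8·3.207^(2/3)·√0.0025 = 503.7 m³/s.
Q_A = 346.8 m³/s vs Q_B = 503.7 m³/s, so channel B carries more.

channel B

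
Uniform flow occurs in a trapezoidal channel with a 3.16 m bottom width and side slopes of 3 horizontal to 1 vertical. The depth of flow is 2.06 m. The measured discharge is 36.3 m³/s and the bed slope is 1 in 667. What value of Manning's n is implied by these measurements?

n = 0.023

With bottom width b = 3.16 m and side slope z = 3: A = (b + zy)y = (3.16 + 3×2.06)×2.06 = 19.24 m²; P = b + 2y√(1+z²) = 3.16 + 2×2.06×3.162 = 16.19 m.
Hydraulic radius R = A/P = 19.24/16.19 = 1.189 m.
Rearranging Manning's equation: n = (1/Q) A R^(2/3) S^(1/2) = (1/36.3) × 19.24 × 1.189^(2/3) × √0.001499 = 0.023.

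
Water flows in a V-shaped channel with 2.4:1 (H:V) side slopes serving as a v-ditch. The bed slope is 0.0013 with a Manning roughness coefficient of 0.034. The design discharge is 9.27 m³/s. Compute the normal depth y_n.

y_n = 1.97 m

Manning's equation rearranged: A R^(2/3) = nQ / (1·√S) = 0.034 × 9.27 / (√0.0013) = 8.742.
At y = 2.33 m: A R^(2/3) = 13.68 — over.
At y = 1.38 m: A R^(2/3) = 3.383 — short.
At y = 1.97 m: A R^(2/3) = 8.742 — matches.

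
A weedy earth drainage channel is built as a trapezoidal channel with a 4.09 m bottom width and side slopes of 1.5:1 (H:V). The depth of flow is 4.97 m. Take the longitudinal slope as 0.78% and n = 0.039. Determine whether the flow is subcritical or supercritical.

With bottom width b = 4.09 m and side slope z = 1.5: A = (b + zy)y = (4.09 + 1.5×4.97)×4.97 = 57.38 m²; P = b + 2y√(1+z²) = 4.09 + 2×4.97×1.803 = 22.01 m.
Hydraulic radius R = A/P = 57.38/22.01 = 2.607 m.
V = (1/n) R^(2/3) √S = (1/0.039) × 2.607^(2/3) × √0.0078 = 4.29 m/s. Hydraulic depth D_h = A/T = 57.38/19 = 3.02 m.
Froude number Fr = V/√(g·D_h) = 4.29/√(9.81×3.02) = 0.788, which is less than 1, so the flow is subcritical.

subcritical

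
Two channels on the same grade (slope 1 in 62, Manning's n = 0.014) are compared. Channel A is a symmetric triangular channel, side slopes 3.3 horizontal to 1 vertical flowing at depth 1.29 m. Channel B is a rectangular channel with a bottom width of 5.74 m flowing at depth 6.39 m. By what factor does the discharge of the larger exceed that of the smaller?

Channel A: For a triangular section with side slope z = 3.3: A = zy² = 3.3×1.29² = 5.492 m²; P = 2y√(1+z²) = 2×1.29×3.448 = 8.896 m. Hydraulic radius R = A/P = 5.492/8.896 = 0.6173 m. Q_A = (1/0.014)·5.492·0.6173^(2/3)·√0.01613 = 36.12 m³/s.
Channel B: Flow area A = b·y = 5.74 × 6.39 = 36.68 m². Wetted perimeter P = b + 2y = 5.74 + 2×6.39 = 18.52 m. Hydraulic radius R = A/P = 36.68/18.52 = 1.98 m. Q_B = (1/0.014)·36.68·1.98^(2/3)·√0.01613 = 524.7 m³/s.
The larger discharge is 524.7 m³/s and the smaller is 36.12 m³/s; the ratio is 14.5.

14.5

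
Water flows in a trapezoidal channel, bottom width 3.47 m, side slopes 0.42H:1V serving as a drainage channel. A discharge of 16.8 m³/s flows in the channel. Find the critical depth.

At critical depth, Q² T / (g A³) = 1, i.e. A³/T = Q²/g = 16.8²/9.81 = 28.77.
At y = 0.909 m: A³/T = 10.14 — short.
At y = 1.51 m: A³/T = 50.23 — over.
At y = 1.27 m: A³/T = 28.97 — close enough.

y_c = 1.27 m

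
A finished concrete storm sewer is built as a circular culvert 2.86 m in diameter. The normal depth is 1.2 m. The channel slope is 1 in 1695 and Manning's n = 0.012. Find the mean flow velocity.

For a circular section of diameter D = 2.86 m at depth y = 1.2 m, the central angle is θ = 2 arccos(1 − 2y/D) = 2.819 rad. Then A = (D²/8)(θ − sin θ) = 2.557 m² and P = Dθ/2 = 4.03 m.
Hydraulic radius R = A/P = 2.557/4.03 = 0.6345 m.
From Manning's equation, V = (1/n) R^(2/3) S^(1/2) = (1/0.012) × 0.6345^(2/3) × 0.00059^(1/2) = 1.49 m/s.

V = 1.49 m/s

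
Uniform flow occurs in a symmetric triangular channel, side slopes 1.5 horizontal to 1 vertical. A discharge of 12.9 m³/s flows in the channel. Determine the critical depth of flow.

y_c = 1.72 m

At critical depth, Q² T / (g A³) = 1, i.e. A³/T = Q²/g = 12.9²/9.81 = 16.96.
At y = 2.19 m: A³/T = 56.67 — over.
At y = 1.28 m: A³/T = 3.865 — short.
At y = 1.72 m: A³/T = 16.94 — ≈ 16.96.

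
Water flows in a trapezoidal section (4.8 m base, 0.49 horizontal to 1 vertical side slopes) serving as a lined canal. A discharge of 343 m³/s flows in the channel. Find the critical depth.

y_c = 6.42 m

At critical depth, Q² T / (g A³) = 1, i.e. A³/T = Q²/g = 343²/9.81 = 11990.
At y = 5.32 m: A³/T = 6110 — low.
At y = 7.05 m: A³/T = 16830 — high.
At y = 6.42 m: A³/T = 11970 — close enough.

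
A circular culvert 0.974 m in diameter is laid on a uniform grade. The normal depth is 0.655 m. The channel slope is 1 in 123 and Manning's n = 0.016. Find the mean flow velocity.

V = 2.44 m/s

For a circular section of diameter D = 0.974 m at depth y = 0.655 m, the central angle is θ = 2 arccos(1 − 2y/D) = 3.846 rad. Then A = (D²/8)(θ − sin θ) = 0.5329 m² and P = Dθ/2 = 1.873 m.
Hydraulic radius R = A/P = 0.5329/1.873 = 0.2845 m.
From Manning's equation, V = (1/n) R^(2/3) S^(1/2) = (1/0.016) × 0.2845^(2/3) × 0.00813^(1/2) = 2.44 m/s.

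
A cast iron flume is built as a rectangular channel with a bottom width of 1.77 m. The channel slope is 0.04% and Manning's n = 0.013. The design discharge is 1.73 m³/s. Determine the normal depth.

y_n = 1.04 m

Manning's equation rearranged: A R^(2/3) = nQ / (1·√S) = 0.013 × 1.73 / (√0.0004) = 1.125.
At y = 0.929 m: A R^(2/3) = 0.9702 — short.
At y = 1.16 m: A R^(2/3) = 1.297 — over.
At y = 1.04 m: A R^(2/3) = 1.126 — ≈ 1.125.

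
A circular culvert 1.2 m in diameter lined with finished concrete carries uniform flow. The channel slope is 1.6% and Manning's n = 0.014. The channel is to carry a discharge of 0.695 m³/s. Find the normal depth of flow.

y_n = 0.316 m

Manning's equation rearranged: A R^(2/3) = nQ / (1·√S) = 0.014 × 0.695 / (√0.016) = 0.07692.
At y = 0.386 m: A R^(2/3) = 0.1135 — over.
At y = 0.222 m: A R^(2/3) = 0.03788 — short.
At y = 0.316 m: A R^(2/3) = 0.07694 — matches.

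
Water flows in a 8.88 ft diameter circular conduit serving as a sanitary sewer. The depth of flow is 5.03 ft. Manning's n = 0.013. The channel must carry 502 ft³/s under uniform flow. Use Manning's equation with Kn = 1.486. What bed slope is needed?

For a circular section of diameter D = 8.88 ft at depth y = 5.03 ft, the central angle is θ = 2 arccos(1 − 2y/D) = 3.408 rad. Then A = (D²/8)(θ − sin θ) = 36.19 ft² and P = Dθ/2 = 15.13 ft.
Hydraulic radius R = A/P = 36.19/15.13 = 2.392 ft.
From Manning's equation, S = [nQ / (1.486 A R^(2/3))]² = [0.013 × 502 / (1.486 × 36.19 × 2.392^(2/3))]² = 0.0046.

S = 0.0046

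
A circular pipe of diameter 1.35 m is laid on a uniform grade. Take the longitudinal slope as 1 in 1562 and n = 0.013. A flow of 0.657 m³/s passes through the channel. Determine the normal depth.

Manning's equation rearranged: A R^(2/3) = nQ / (1·√S) = 0.013 × 0.657 / (√0.0006402) = 0.3376.
Try y = 0.566 m: A R^(2/3) = 0.2547 — short.
Try y = 0.788 m: A R^(2/3) = 0.4467 — over.
Try y = 0.664 m: A R^(2/3) = 0.3374 — close enough.

y_n = 0.664 m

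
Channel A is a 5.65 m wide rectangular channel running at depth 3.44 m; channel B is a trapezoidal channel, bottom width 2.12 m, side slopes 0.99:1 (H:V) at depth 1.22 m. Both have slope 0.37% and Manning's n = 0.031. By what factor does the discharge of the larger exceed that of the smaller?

7.9

Channel A: Flow area A = b·y = 5.65 × 3.44 = 19.44 m². Wetted perimeter P = b + 2y = 5.65 + 2×3.44 = 12.53 m. Hydraulic radius R = A/P = 19.44/12.53 = 1.551 m. Q_A = (1/0.031)·19.44·1.551^(2/3)·√0.0037 = 51.1 m³/s.
Channel B: With bottom width b = 2.12 m and side slope z = 0.99: A = (b + zy)y = (2.12 + 0.99×1.22)×1.22 = 4.06 m²; P = b + 2y√(1+z²) = 2.12 + 2×1.22×1.407 = 5.553 m. Hydraulic radius R = A/P = 4.06/5.553 = 0.7311 m. Q_B = (1/0.031)·4.06·0.7311^(2/3)·√0.0037 = 6.465 m³/s.
The larger discharge is 51.1 m³/s and the smaller is 6.465 m³/s; the ratio is 7.9.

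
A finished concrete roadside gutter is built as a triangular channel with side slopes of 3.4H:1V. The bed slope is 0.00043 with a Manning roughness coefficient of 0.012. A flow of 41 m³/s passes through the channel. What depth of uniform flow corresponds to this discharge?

y_n = 2.49 m

Manning's equation rearranged: A R^(2/3) = nQ / (1·√S) = 0.012 × 41 / (√0.00043) = 23.73.
Try y = 2.95 m: A R^(2/3) = 37.29 — high.
Try y = 2.09 m: A R^(2/3) = 14.88 — low.
Try y = 2.49 m: A R^(2/3) = 23.73 — close enough.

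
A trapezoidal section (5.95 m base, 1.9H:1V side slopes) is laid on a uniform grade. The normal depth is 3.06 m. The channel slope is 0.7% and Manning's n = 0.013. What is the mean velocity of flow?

With bottom width b = 5.95 m and side slope z = 1.9: A = (b + zy)y = (5.95 + 1.9×3.06)×3.06 = 36 m²; P = b + 2y√(1+z²) = 5.95 + 2×3.06×2.147 = 19.09 m.
Hydraulic radius R = A/P = 36/19.09 = 1.886 m.
From Manning's equation, V = (1/n) R^(2/3) S^(1/2) = (1/0.013) × 1.886^(2/3) × 0.007^(1/2) = 9.82 m/s.

V = 9.82 m/s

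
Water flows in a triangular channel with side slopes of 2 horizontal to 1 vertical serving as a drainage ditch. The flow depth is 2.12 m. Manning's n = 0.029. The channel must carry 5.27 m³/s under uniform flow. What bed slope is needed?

For a triangular section with side slope z = 2: A = zy² = 2×2.12² = 8.989 m²; P = 2y√(1+z²) = 2×2.12×2.236 = 9.481 m.
Hydraulic radius R = A/P = 8.989/9.481 = 0.9481 m.
From Manning's equation, S = [nQ / (1 A R^(2/3))]² = [0.029 × 5.27 / (1 × 8.989 × 0.9481^(2/3))]² = 0.00031.

S = 0.00031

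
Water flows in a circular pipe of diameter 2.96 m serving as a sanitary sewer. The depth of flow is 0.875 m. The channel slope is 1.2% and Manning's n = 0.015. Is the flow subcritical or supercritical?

supercritical

For a circular section of diameter D = 2.96 m at depth y = 0.875 m, the central angle is θ = 2 arccos(1 − 2y/D) = 2.299 rad. Then A = (D²/8)(θ − sin θ) = 1.701 m² and P = Dθ/2 = 3.403 m.
Hydraulic radius R = A/P = 1.701/3.403 = 0.4999 m.
V = (1/n) R^(2/3) √S = (1/0.015) × 0.4999^(2/3) × √0.012 = 4.6 m/s. Hydraulic depth D_h = A/T = 1.701/2.701 = 0.6297 m.
Froude number Fr = V/√(g·D_h) = 4.6/√(9.81×0.6297) = 1.85, which is greater than 1, so the flow is supercritical.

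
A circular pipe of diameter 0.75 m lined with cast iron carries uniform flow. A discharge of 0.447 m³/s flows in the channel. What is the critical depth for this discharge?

At critical depth, Q² T / (g A³) = 1, i.e. A³/T = Q²/g = 0.447²/9.81 = 0.02037.
Trying y = 0.306 m: A³/T = 0.006598 — low.
Trying y = 0.519 m: A³/T = 0.05011 — high.
Trying y = 0.411 m: A³/T = 0.0204 — ≈ 0.02037.

y_c = 0.411 m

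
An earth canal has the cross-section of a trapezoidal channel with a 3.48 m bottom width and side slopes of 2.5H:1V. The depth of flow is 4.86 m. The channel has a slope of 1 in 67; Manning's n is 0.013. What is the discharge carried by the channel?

Q = 1340 m³/s

With bottom width b = 3.48 m and side slope z = 2.5: A = (b + zy)y = (3.48 + 2.5×4.86)×4.86 = 75.96 m²; P = b + 2y√(1+z²) = 3.48 + 2×4.86×2.693 = 29.65 m.
Hydraulic radius R = A/P = 75.96/29.65 = 2.562 m.
Manning's equation: Q = (1/n) A R^(2/3) S^(1/2) = (1/0.013) × 75.96 × 2.562^(2/3) × 0.01493^(1/2) = 1340 m³/s.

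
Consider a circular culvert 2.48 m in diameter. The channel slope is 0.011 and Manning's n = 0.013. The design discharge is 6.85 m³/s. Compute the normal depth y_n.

y_n = 0.83 m

Manning's equation rearranged: A R^(2/3) = nQ / (1·√S) = 0.013 × 6.85 / (√0.011) = 0.8491.
Try y = 0.647 m: A R^(2/3) = 0.5234 — short.
Try y = 0.96 m: A R^(2/3) = 1.114 — over.
Try y = 0.83 m: A R^(2/3) = 0.8485 — ≈ 0.8491.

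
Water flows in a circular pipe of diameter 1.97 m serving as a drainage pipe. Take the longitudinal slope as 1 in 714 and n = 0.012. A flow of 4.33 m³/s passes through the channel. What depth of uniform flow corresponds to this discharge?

y_n = 1.25 m

Manning's equation rearranged: A R^(2/3) = nQ / (1·√S) = 0.012 × 4.33 / (√0.001401) = 1.388.
Trying y = 1.42 m: A R^(2/3) = 1.652 — over.
Trying y = 1.25 m: A R^(2/3) = 1.389 — matches.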